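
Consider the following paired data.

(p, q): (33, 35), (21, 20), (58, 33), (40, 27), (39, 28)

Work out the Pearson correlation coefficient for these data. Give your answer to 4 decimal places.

n = 5, Σp = 191, Σq = 143, Σp² = 8015, Σq² = 4227, Σpq = 5661
nΣpq − ΣpΣq = 28305 − 27313 = 992
nΣp² − (Σp)² = 40075 − 36481 = 3594; nΣq² − (Σq)² = 21135 − 20449 = 686
r = 992 / √(3594 × 686) = 992 / 1570.1860 ≈ 0.6318

0.6318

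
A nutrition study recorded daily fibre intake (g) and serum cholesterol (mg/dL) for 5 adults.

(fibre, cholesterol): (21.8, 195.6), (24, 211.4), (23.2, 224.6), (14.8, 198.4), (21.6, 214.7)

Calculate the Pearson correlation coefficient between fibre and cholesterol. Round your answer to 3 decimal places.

0.572

n = 5, Σx = 105.4, Σy = 1044.7, Σx² = 2275.08, Σy² = 218853.13, Σxy = 22122.24
nΣxy − ΣxΣy = 110611.2 − 110111.38 = 499.82
nΣx² − (Σx)² = 11375.4 − 11109.16 = 266.24; nΣy² − (Σy)² = 1094265.65 − 1091398.09 = 2867.56
r = 499.82 / √(266.24 × 2867.56) = 499.82 / 873.7615 ≈ 0.572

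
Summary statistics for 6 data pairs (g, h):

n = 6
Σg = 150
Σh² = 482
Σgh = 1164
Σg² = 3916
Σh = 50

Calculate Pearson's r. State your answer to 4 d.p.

r = (nΣgh − ΣgΣh) / √[(nΣg² − (Σg)²)(nΣh² − (Σh)²)]
Numerator: 6×1164 − 150×50 = -516
Denominator: √[(23496 − 22500)(2892 − 2500)] = √[996 × 392] = 624.8456
r = -516 / 624.8456 ≈ -0.8258

-0.8258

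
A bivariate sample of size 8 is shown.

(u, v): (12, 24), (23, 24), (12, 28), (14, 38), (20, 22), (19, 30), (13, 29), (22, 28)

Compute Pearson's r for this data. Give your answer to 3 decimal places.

n = 8, Σu = 135, Σv = 223, Σu² = 2427, Σv² = 6389, Σuv = 3711
nΣuv − ΣuΣv = 29688 − 30105 = -417
nΣu² − (Σu)² = 19416 − 18225 = 1191; nΣv² − (Σv)² = 51112 − 49729 = 1383
r = -417 / √(1191 × 1383) = -417 / 1283.4146 ≈ -0.325

-0.325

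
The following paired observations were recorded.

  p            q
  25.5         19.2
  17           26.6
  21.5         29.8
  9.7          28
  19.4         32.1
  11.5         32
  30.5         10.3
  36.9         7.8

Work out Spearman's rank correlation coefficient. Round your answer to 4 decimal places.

-0.6905

Rank p: 6, 3, 5, 1, 4, 2, 7, 8
Rank q: 3, 4, 6, 5, 8, 7, 2, 1
d = rank(p) − rank(q): 3, -1, -1, -4, -4, -5, 5, 7; Σd² = 142
ρ = 1 − 6Σd² / [n(n²−1)] = 1 − 6×142 / (8×63) = 1 − 852/504 ≈ -0.6905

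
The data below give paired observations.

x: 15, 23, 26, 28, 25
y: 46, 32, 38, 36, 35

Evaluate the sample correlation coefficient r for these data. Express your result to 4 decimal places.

n = 5, Σx = 117, Σy = 187, Σx² = 2839, Σy² = 7105, Σxy = 4297
nΣxy − ΣxΣy = 21485 − 21879 = -394
nΣx² − (Σx)² = 14195 − 13689 = 506; nΣy² − (Σy)² = 35525 − 34969 = 556
r = -394 / √(506 × 556) = -394 / 530.4112 ≈ -0.7428

-0.7428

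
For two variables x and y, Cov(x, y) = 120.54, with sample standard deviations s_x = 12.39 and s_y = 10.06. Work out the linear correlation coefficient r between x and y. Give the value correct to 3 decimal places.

r = Cov(x,y) / (s_x · s_y) = 120.54 / (12.39 × 10.06)
  = 120.54 / 124.6434 ≈ 0.967

0.967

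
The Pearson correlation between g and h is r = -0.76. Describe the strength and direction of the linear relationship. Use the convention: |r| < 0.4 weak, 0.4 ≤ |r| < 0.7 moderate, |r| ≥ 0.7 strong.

strong negative

r = -0.76 < 0 so the relationship is negative.
|r| = 0.76, which falls in the strong range.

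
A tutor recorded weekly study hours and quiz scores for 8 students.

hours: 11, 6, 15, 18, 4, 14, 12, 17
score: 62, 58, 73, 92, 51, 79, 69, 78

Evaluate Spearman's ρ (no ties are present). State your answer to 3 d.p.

0.929

Rank hours: 3, 2, 6, 8, 1, 5, 4, 7
Rank score: 3, 2, 5, 8, 1, 7, 4, 6
d = rank(hours) − rank(score): 0, 0, 1, 0, 0, -2, 0, 1; Σd² = 6
ρ = 1 − 6Σd² / [n(n²−1)] = 1 − 6×6 / (8×63) = 1 − 36/504 ≈ 0.929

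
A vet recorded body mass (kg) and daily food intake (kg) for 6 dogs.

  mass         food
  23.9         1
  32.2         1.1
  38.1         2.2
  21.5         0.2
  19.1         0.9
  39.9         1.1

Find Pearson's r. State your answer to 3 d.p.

n = 6, Σx = 174.7, Σy = 6.5, Σx² = 5478.73, Σy² = 9.11, Σxy = 208.52
nΣxy − ΣxΣy = 1251.12 − 1135.55 = 115.57
nΣx² − (Σx)² = 32872.38 − 30520.09 = 2352.29; nΣy² − (Σy)² = 54.66 − 42.25 = 12.41
r = 115.57 / √(2352.29 × 12.41) = 115.57 / 170.8564 ≈ 0.676

0.676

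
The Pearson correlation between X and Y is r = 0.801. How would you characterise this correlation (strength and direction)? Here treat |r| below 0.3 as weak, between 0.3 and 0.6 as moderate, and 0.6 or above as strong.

r = 0.801 > 0 so the relationship is positive.
|r| = 0.801, which falls in the strong range.

strong positive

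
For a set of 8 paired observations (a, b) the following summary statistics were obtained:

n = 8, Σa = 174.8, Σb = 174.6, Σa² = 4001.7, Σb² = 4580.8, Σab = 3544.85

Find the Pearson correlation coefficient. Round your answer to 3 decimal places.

-0.721

r = (nΣab − ΣaΣb) / √[(nΣa² − (Σa)²)(nΣb² − (Σb)²)]
Numerator: 8×3544.85 − 174.8×174.6 = -2161.28
Denominator: √[(32013.6 − 30555.04)(36646.4 − 30485.16)] = √[1458.56 × 6161.24] = 2997.7555
r = -2161.28 / 2997.7555 ≈ -0.721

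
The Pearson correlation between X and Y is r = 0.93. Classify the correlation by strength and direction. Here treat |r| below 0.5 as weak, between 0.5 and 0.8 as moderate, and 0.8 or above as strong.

strong positive

r = 0.93 > 0 so the relationship is positive.
|r| = 0.93, which falls in the strong range.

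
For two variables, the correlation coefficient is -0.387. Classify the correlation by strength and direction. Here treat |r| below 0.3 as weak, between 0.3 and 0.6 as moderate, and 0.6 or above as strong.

r = -0.387 < 0 so the relationship is negative.
|r| = 0.387, which falls in the moderate range.

moderate negative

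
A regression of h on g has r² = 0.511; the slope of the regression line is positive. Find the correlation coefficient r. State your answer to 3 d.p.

|r| = √0.511 = 0.715
The association is positive, so r = 0.715.

0.715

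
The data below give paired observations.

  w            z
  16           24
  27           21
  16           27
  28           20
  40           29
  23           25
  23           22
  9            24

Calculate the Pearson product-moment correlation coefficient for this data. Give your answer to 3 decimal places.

0.160

n = 8, Σw = 182, Σz = 192, Σw² = 4764, Σz² = 4672, Σwz = 4400
nΣwz − ΣwΣz = 35200 − 34944 = 256
nΣw² − (Σw)² = 38112 − 33124 = 4988; nΣz² − (Σz)² = 37376 − 36864 = 512
r = 256 / √(4988 × 512) = 256 / 1598.0788 ≈ 0.160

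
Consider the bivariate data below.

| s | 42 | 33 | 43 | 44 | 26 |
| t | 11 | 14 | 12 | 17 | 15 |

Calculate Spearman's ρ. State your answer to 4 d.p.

0.1000

Rank s: 3, 2, 4, 5, 1
Rank t: 1, 3, 2, 5, 4
d = rank(s) − rank(t): 2, -1, 2, 0, -3; Σd² = 18
ρ = 1 − 6Σd² / [n(n²−1)] = 1 − 6×18 / (5×24) = 1 − 108/120 ≈ 0.1000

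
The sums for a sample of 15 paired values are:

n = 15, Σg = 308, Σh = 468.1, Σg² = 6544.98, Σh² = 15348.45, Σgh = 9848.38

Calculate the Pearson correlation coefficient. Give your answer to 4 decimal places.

0.5855

r = (nΣgh − ΣgΣh) / √[(nΣg² − (Σg)²)(nΣh² − (Σh)²)]
Numerator: 15×9848.38 − 308×468.1 = 3550.9
Denominator: √[(98174.7 − 94864)(230226.75 − 219117.61)] = √[3310.7 × 11109.14] = 6064.5717
r = 3550.9 / 6064.5717 ≈ 0.5855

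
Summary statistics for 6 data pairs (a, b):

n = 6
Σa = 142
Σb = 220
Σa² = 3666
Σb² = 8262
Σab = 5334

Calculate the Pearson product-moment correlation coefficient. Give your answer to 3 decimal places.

r = (nΣab − ΣaΣb) / √[(nΣa² − (Σa)²)(nΣb² − (Σb)²)]
Numerator: 6×5334 − 142×220 = 764
Denominator: √[(21996 − 20164)(49572 − 48400)] = √[1832 × 1172] = 1465.3000
r = 764 / 1465.3000 ≈ 0.521

0.521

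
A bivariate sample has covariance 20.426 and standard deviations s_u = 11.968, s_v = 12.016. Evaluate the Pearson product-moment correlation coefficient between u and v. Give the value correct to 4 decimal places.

r = Cov(u,v) / (s_u · s_v) = 20.426 / (11.968 × 12.016)
  = 20.426 / 143.8075 ≈ 0.1420

0.1420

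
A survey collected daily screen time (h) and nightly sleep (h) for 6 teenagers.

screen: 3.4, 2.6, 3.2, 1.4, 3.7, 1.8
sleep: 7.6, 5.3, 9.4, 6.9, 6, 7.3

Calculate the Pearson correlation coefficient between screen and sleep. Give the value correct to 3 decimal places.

n = 6, Σx = 16.1, Σy = 42.5, Σx² = 47.45, Σy² = 311.11, Σxy = 114.7
nΣxy − ΣxΣy = 688.2 − 684.25 = 3.95
nΣx² − (Σx)² = 284.7 − 259.21 = 25.49; nΣy² − (Σy)² = 1866.66 − 1806.25 = 60.41
r = 3.95 / √(25.49 × 60.41) = 3.95 / 39.2409 ≈ 0.101

0.101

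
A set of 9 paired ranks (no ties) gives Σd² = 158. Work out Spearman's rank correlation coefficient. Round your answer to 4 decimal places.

-0.3167

ρ = 1 − 6Σd² / [n(n²−1)] = 1 − 6×158 / (9×80)
  = 1 − 948/720 = 1 − 1.31667 ≈ -0.3167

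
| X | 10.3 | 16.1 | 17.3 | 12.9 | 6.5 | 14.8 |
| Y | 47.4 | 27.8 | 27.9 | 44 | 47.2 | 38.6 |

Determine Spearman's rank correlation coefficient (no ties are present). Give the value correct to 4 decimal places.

-0.8857

Rank X: 2, 5, 6, 3, 1, 4
Rank Y: 6, 1, 2, 4, 5, 3
d = rank(X) − rank(Y): -4, 4, 4, -1, -4, 1; Σd² = 66
ρ = 1 − 6Σd² / [n(n²−1)] = 1 − 6×66 / (6×35) = 1 − 396/210 ≈ -0.8857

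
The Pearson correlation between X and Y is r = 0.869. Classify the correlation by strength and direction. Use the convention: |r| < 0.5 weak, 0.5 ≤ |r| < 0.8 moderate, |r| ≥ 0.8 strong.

strong positive

r = 0.869 > 0 so the relationship is positive.
|r| = 0.869, which falls in the strong range.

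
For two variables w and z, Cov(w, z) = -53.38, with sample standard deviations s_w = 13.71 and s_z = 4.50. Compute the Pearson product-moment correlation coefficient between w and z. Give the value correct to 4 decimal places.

-0.8652

r = Cov(w,z) / (s_w · s_z) = -53.38 / (13.71 × 4.50)
  = -53.38 / 61.6950 ≈ -0.8652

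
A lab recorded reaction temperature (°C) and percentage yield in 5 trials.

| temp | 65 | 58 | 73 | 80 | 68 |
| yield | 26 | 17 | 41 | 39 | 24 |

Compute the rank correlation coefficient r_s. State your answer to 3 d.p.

Rank temp: 2, 1, 4, 5, 3
Rank yield: 3, 1, 5, 4, 2
d = rank(temp) − rank(yield): -1, 0, -1, 1, 1; Σd² = 4
ρ = 1 − 6Σd² / [n(n²−1)] = 1 − 6×4 / (5×24) = 1 − 24/120 ≈ 0.800

0.800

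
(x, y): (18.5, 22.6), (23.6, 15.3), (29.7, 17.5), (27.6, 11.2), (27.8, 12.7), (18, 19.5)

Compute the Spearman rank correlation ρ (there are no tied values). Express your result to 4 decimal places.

Rank x: 2, 3, 6, 4, 5, 1
Rank y: 6, 3, 4, 1, 2, 5
d = rank(x) − rank(y): -4, 0, 2, 3, 3, -4; Σd² = 54
ρ = 1 − 6Σd² / [n(n²−1)] = 1 − 6×54 / (6×35) = 1 − 324/210 ≈ -0.5429

-0.5429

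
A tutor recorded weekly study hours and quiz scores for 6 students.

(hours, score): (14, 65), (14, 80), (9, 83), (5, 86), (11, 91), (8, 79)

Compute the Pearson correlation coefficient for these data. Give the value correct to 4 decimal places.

n = 6, Σx = 61, Σy = 484, Σx² = 683, Σy² = 39432, Σxy = 4840
nΣxy − ΣxΣy = 29040 − 29524 = -484
nΣx² − (Σx)² = 4098 − 3721 = 377; nΣy² − (Σy)² = 236592 − 234256 = 2336
r = -484 / √(377 × 2336) = -484 / 938.4413 ≈ -0.5157

-0.5157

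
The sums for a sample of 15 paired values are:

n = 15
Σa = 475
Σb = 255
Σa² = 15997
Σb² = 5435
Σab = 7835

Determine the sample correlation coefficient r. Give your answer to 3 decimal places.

-0.234

r = (nΣab − ΣaΣb) / √[(nΣa² − (Σa)²)(nΣb² − (Σb)²)]
Numerator: 15×7835 − 475×255 = -3600
Denominator: √[(239955 − 225625)(81525 − 65025)] = √[14330 × 16500] = 15376.7682
r = -3600 / 15376.7682 ≈ -0.234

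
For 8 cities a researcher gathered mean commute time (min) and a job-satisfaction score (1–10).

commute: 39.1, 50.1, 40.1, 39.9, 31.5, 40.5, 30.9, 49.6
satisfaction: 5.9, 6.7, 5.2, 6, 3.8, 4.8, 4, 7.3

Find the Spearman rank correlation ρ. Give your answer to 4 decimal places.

Rank commute: 3, 8, 5, 4, 2, 6, 1, 7
Rank satisfaction: 5, 7, 4, 6, 1, 3, 2, 8
d = rank(commute) − rank(satisfaction): -2, 1, 1, -2, 1, 3, -1, -1; Σd² = 22
ρ = 1 − 6Σd² / [n(n²−1)] = 1 − 6×22 / (8×63) = 1 − 132/504 ≈ 0.7381

0.7381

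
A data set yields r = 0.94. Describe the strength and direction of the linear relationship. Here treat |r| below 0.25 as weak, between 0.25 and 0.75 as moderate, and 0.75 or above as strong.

strong positive

r = 0.94 > 0 so the relationship is positive.
|r| = 0.94, which falls in the strong range.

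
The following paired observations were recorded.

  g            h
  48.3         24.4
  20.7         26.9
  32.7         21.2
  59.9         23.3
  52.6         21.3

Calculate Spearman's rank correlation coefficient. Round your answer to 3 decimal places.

Rank g: 3, 1, 2, 5, 4
Rank h: 4, 5, 1, 3, 2
d = rank(g) − rank(h): -1, -4, 1, 2, 2; Σd² = 26
ρ = 1 − 6Σd² / [n(n²−1)] = 1 − 6×26 / (5×24) = 1 − 156/120 ≈ -0.300

-0.300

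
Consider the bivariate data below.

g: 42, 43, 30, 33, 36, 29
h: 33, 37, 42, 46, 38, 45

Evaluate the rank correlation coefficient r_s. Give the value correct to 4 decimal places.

-0.7714

Rank g: 5, 6, 2, 3, 4, 1
Rank h: 1, 2, 4, 6, 3, 5
d = rank(g) − rank(h): 4, 4, -2, -3, 1, -4; Σd² = 62
ρ = 1 − 6Σd² / [n(n²−1)] = 1 − 6×62 / (6×35) = 1 − 372/210 ≈ -0.7714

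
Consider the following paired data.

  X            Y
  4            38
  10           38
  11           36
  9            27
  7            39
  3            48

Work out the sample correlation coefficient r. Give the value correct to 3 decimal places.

n = 6, ΣX = 44, ΣY = 226, ΣX² = 376, ΣY² = 8738, ΣXY = 1588
nΣXY − ΣXΣY = 9528 − 9944 = -416
nΣX² − (ΣX)² = 2256 − 1936 = 320; nΣY² − (ΣY)² = 52428 − 51076 = 1352
r = -416 / √(320 × 1352) = -416 / 657.7538 ≈ -0.632

-0.632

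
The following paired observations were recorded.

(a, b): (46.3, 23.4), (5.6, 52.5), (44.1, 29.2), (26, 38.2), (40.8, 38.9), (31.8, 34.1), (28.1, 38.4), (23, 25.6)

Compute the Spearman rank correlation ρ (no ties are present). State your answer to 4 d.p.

-0.4762

Rank a: 8, 1, 7, 3, 6, 5, 4, 2
Rank b: 1, 8, 3, 5, 7, 4, 6, 2
d = rank(a) − rank(b): 7, -7, 4, -2, -1, 1, -2, 0; Σd² = 124
ρ = 1 − 6Σd² / [n(n²−1)] = 1 − 6×124 / (8×63) = 1 − 744/504 ≈ -0.4762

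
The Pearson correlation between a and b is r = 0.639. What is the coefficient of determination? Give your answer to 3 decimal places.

r² = (0.639)² = 0.408

0.408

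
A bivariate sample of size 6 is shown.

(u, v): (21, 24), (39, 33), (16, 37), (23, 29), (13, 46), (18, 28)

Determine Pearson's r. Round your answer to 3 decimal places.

-0.323

n = 6, Σu = 130, Σv = 197, Σu² = 3240, Σv² = 6775, Σuv = 4152
nΣuv − ΣuΣv = 24912 − 25610 = -698
nΣu² − (Σu)² = 19440 − 16900 = 2540; nΣv² − (Σv)² = 40650 − 38809 = 1841
r = -698 / √(2540 × 1841) = -698 / 2162.4384 ≈ -0.323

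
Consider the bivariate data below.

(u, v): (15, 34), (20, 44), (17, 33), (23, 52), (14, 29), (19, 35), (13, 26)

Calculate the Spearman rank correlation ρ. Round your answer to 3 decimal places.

0.964

Rank u: 3, 6, 4, 7, 2, 5, 1
Rank v: 4, 6, 3, 7, 2, 5, 1
d = rank(u) − rank(v): -1, 0, 1, 0, 0, 0, 0; Σd² = 2
ρ = 1 − 6Σd² / [n(n²−1)] = 1 − 6×2 / (7×48) = 1 − 12/336 ≈ 0.964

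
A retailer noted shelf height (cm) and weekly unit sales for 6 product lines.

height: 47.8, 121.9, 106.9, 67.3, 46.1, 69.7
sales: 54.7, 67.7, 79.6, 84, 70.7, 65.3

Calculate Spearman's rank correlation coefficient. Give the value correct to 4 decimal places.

0.0857

Rank height: 2, 6, 5, 3, 1, 4
Rank sales: 1, 3, 5, 6, 4, 2
d = rank(height) − rank(sales): 1, 3, 0, -3, -3, 2; Σd² = 32
ρ = 1 − 6Σd² / [n(n²−1)] = 1 − 6×32 / (6×35) = 1 − 192/210 ≈ 0.0857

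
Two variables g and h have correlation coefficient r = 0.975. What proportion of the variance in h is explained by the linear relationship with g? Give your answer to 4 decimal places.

0.9506

r² = (0.975)² = 0.9506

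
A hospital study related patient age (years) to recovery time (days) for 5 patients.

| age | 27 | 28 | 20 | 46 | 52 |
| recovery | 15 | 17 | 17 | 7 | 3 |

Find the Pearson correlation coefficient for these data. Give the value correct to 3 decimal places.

-0.976

n = 5, Σx = 173, Σy = 59, Σx² = 6733, Σy² = 861, Σxy = 1699
nΣxy − ΣxΣy = 8495 − 10207 = -1712
nΣx² − (Σx)² = 33665 − 29929 = 3736; nΣy² − (Σy)² = 4305 − 3481 = 824
r = -1712 / √(3736 × 824) = -1712 / 1754.5552 ≈ -0.976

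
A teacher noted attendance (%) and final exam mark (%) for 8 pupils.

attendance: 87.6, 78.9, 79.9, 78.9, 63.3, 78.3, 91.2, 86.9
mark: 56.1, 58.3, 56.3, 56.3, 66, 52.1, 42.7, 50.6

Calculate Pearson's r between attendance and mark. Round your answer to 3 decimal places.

-0.853

n = 8, Σx = 645, Σy = 438.4, Σx² = 52515.02, Σy² = 24339.54, Σxy = 35003.28
nΣxy − ΣxΣy = 280026.24 − 282768 = -2741.76
nΣx² − (Σx)² = 420120.16 − 416025 = 4095.16; nΣy² − (Σy)² = 194716.32 − 192194.56 = 2521.76
r = -2741.76 / √(4095.16 × 2521.76) = -2741.76 / 3213.5667 ≈ -0.853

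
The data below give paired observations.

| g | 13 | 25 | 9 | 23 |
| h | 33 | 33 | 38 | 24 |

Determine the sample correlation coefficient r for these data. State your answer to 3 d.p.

-0.681

n = 4, Σg = 70, Σh = 128, Σg² = 1404, Σh² = 4198, Σgh = 2148
nΣgh − ΣgΣh = 8592 − 8960 = -368
nΣg² − (Σg)² = 5616 − 4900 = 716; nΣh² − (Σh)² = 16792 − 16384 = 408
r = -368 / √(716 × 408) = -368 / 540.4887 ≈ -0.681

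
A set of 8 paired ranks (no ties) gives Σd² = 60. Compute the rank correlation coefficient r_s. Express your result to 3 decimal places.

ρ = 1 − 6Σd² / [n(n²−1)] = 1 − 6×60 / (8×63)
  = 1 − 360/504 = 1 − 0.7143 ≈ 0.286

0.286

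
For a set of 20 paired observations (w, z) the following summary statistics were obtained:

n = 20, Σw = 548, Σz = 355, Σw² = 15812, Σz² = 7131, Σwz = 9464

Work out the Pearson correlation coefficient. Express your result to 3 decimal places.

-0.323

r = (nΣwz − ΣwΣz) / √[(nΣw² − (Σw)²)(nΣz² − (Σz)²)]
Numerator: 20×9464 − 548×355 = -5260
Denominator: √[(316240 − 300304)(142620 − 126025)] = √[15936 × 16595] = 16262.1622
r = -5260 / 16262.1622 ≈ -0.323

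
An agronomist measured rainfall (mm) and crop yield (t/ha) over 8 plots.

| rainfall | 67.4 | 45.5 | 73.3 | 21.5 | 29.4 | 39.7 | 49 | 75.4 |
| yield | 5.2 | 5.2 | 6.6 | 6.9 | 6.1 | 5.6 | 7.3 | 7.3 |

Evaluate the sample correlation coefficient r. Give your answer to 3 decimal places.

0.092

n = 8, Σx = 401.2, Σy = 50.2, Σx² = 22974.76, Σy² = 320.4, Σxy = 2528.99
nΣxy − ΣxΣy = 20231.92 − 20140.24 = 91.68
nΣx² − (Σx)² = 183798.08 − 160961.44 = 22836.64; nΣy² − (Σy)² = 2563.2 − 2520.04 = 43.16
r = 91.68 / √(22836.64 × 43.16) = 91.68 / 992.7887 ≈ 0.092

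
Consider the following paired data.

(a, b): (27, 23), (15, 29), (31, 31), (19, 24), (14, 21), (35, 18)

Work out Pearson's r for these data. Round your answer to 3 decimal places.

n = 6, Σa = 141, Σb = 146, Σa² = 3697, Σb² = 3672, Σab = 3397
nΣab − ΣaΣb = 20382 − 20586 = -204
nΣa² − (Σa)² = 22182 − 19881 = 2301; nΣb² − (Σb)² = 22032 − 21316 = 716
r = -204 / √(2301 × 716) = -204 / 1283.5560 ≈ -0.159

-0.159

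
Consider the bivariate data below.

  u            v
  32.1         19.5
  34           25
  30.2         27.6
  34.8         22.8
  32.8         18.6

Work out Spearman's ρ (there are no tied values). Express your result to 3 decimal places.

-0.200

Rank u: 2, 4, 1, 5, 3
Rank v: 2, 4, 5, 3, 1
d = rank(u) − rank(v): 0, 0, -4, 2, 2; Σd² = 24
ρ = 1 − 6Σd² / [n(n²−1)] = 1 − 6×24 / (5×24) = 1 − 144/120 ≈ -0.200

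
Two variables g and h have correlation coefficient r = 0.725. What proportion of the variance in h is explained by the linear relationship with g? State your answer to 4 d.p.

0.5256

r² = (0.725)² = 0.5256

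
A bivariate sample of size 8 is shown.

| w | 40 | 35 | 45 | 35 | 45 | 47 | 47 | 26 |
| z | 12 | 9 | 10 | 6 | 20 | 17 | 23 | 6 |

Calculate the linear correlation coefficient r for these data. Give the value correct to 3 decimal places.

n = 8, Σw = 320, Σz = 103, Σw² = 13194, Σz² = 1615, Σwz = 4391
nΣwz − ΣwΣz = 35128 − 32960 = 2168
nΣw² − (Σw)² = 105552 − 102400 = 3152; nΣz² − (Σz)² = 12920 − 10609 = 2311
r = 2168 / √(3152 × 2311) = 2168 / 2698.9391 ≈ 0.803

0.803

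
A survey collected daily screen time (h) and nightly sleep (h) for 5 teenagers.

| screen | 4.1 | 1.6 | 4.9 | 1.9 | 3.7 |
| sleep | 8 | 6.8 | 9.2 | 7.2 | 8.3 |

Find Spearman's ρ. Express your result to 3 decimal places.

0.900

Rank screen: 4, 1, 5, 2, 3
Rank sleep: 3, 1, 5, 2, 4
d = rank(screen) − rank(sleep): 1, 0, 0, 0, -1; Σd² = 2
ρ = 1 − 6Σd² / [n(n²−1)] = 1 − 6×2 / (5×24) = 1 − 12/120 ≈ 0.900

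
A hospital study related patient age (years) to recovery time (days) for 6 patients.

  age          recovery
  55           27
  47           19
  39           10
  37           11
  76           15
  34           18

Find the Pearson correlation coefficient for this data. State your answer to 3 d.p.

0.260

n = 6, Σx = 288, Σy = 100, Σx² = 15056, Σy² = 1860, Σxy = 4927
nΣxy − ΣxΣy = 29562 − 28800 = 762
nΣx² − (Σx)² = 90336 − 82944 = 7392; nΣy² − (Σy)² = 11160 − 10000 = 1160
r = 762 / √(7392 × 1160) = 762 / 2928.2623 ≈ 0.260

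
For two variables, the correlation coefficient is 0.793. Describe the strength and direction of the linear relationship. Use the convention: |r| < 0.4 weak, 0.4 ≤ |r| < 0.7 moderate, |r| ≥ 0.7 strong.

r = 0.793 > 0 so the relationship is positive.
|r| = 0.793, which falls in the strong range.

strong positive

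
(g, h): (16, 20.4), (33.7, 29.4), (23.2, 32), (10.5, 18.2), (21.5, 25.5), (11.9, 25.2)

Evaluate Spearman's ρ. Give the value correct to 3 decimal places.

Rank g: 3, 6, 5, 1, 4, 2
Rank h: 2, 5, 6, 1, 4, 3
d = rank(g) − rank(h): 1, 1, -1, 0, 0, -1; Σd² = 4
ρ = 1 − 6Σd² / [n(n²−1)] = 1 − 6×4 / (6×35) = 1 − 24/210 ≈ 0.886

0.886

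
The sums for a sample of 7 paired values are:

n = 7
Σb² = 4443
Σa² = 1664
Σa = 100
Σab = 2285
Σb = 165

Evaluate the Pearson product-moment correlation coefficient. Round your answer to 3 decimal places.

r = (nΣab − ΣaΣb) / √[(nΣa² − (Σa)²)(nΣb² − (Σb)²)]
Numerator: 7×2285 − 100×165 = -505
Denominator: √[(11648 − 10000)(31101 − 27225)] = √[1648 × 3876] = 2527.3797
r = -505 / 2527.3797 ≈ -0.200

-0.200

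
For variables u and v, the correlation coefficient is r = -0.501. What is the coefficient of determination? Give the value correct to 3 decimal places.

r² = (-0.501)² = 0.251

0.251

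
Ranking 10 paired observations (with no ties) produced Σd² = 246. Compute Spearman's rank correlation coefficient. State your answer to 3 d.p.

-0.491

ρ = 1 − 6Σd² / [n(n²−1)] = 1 − 6×246 / (10×99)
  = 1 − 1476/990 = 1 − 1.4909 ≈ -0.491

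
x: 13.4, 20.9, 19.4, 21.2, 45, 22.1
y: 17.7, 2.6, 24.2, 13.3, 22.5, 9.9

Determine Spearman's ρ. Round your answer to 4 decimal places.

-0.1429

Rank x: 1, 3, 2, 4, 6, 5
Rank y: 4, 1, 6, 3, 5, 2
d = rank(x) − rank(y): -3, 2, -4, 1, 1, 3; Σd² = 40
ρ = 1 − 6Σd² / [n(n²−1)] = 1 − 6×40 / (6×35) = 1 − 240/210 ≈ -0.1429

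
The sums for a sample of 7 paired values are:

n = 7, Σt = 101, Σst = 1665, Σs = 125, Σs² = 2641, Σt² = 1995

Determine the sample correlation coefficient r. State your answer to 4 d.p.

r = (nΣst − ΣsΣt) / √[(nΣs² − (Σs)²)(nΣt² − (Σt)²)]
Numerator: 7×1665 − 125×101 = -970
Denominator: √[(18487 − 15625)(13965 − 10201)] = √[2862 × 3764] = 3282.1590
r = -970 / 3282.1590 ≈ -0.2955

-0.2955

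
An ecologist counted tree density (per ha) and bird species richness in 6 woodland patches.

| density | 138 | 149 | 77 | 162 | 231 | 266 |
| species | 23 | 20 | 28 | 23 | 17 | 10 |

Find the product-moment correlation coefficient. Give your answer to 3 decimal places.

-0.956

n = 6, Σx = 1023, Σy = 121, Σx² = 197535, Σy² = 2631, Σxy = 18623
nΣxy − ΣxΣy = 111738 − 123783 = -12045
nΣx² − (Σx)² = 1185210 − 1046529 = 138681; nΣy² − (Σy)² = 15786 − 14641 = 1145
r = -12045 / √(138681 × 1145) = -12045 / 12601.1803 ≈ -0.956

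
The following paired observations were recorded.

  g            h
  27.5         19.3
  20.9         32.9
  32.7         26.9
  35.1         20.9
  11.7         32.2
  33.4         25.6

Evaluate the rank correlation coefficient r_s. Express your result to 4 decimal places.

-0.6000

Rank g: 3, 2, 4, 6, 1, 5
Rank h: 1, 6, 4, 2, 5, 3
d = rank(g) − rank(h): 2, -4, 0, 4, -4, 2; Σd² = 56
ρ = 1 − 6Σd² / [n(n²−1)] = 1 − 6×56 / (6×35) = 1 − 336/210 ≈ -0.6000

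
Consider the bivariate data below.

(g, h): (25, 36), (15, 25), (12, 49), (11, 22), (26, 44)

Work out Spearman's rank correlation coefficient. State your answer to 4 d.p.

0.4000

Rank g: 4, 3, 2, 1, 5
Rank h: 3, 2, 5, 1, 4
d = rank(g) − rank(h): 1, 1, -3, 0, 1; Σd² = 12
ρ = 1 − 6Σd² / [n(n²−1)] = 1 − 6×12 / (5×24) = 1 − 72/120 ≈ 0.4000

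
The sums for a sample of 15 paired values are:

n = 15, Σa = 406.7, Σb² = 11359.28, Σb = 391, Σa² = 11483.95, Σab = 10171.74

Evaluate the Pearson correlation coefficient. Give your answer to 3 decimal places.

-0.588

r = (nΣab − ΣaΣb) / √[(nΣa² − (Σa)²)(nΣb² − (Σb)²)]
Numerator: 15×10171.74 − 406.7×391 = -6443.6
Denominator: √[(172259.25 − 165404.89)(170389.2 − 152881)] = √[6854.36 × 17508.2] = 10954.7937
r = -6443.6 / 10954.7937 ≈ -0.588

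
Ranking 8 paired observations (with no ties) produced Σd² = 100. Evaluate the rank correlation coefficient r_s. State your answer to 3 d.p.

ρ = 1 − 6Σd² / [n(n²−1)] = 1 − 6×100 / (8×63)
  = 1 − 600/504 = 1 − 1.1905 ≈ -0.190

-0.190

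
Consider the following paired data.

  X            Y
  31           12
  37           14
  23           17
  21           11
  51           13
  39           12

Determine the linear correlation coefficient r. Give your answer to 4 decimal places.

-0.1399

n = 6, ΣX = 202, ΣY = 79, ΣX² = 7422, ΣY² = 1063, ΣXY = 2643
nΣXY − ΣXΣY = 15858 − 15958 = -100
nΣX² − (ΣX)² = 44532 − 40804 = 3728; nΣY² − (ΣY)² = 6378 − 6241 = 137
r = -100 / √(3728 × 137) = -100 / 714.6580 ≈ -0.1399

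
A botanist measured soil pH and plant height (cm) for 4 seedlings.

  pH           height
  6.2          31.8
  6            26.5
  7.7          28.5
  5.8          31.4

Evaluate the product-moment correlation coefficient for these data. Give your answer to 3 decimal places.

n = 4, Σx = 25.7, Σy = 118.2, Σx² = 167.37, Σy² = 3511.7, Σxy = 757.73
nΣxy − ΣxΣy = 3030.92 − 3037.74 = -6.82
nΣx² − (Σx)² = 669.48 − 660.49 = 8.99; nΣy² − (Σy)² = 14046.8 − 13971.24 = 75.56
r = -6.82 / √(8.99 × 75.56) = -6.82 / 26.0631 ≈ -0.262

-0.262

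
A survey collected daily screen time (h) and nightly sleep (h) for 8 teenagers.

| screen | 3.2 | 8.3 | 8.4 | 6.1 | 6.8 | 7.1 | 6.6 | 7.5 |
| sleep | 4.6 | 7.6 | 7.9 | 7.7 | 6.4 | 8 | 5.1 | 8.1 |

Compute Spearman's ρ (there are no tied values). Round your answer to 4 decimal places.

Rank screen: 1, 7, 8, 2, 4, 5, 3, 6
Rank sleep: 1, 4, 6, 5, 3, 7, 2, 8
d = rank(screen) − rank(sleep): 0, 3, 2, -3, 1, -2, 1, -2; Σd² = 32
ρ = 1 − 6Σd² / [n(n²−1)] = 1 − 6×32 / (8×63) = 1 − 192/504 ≈ 0.6190

0.6190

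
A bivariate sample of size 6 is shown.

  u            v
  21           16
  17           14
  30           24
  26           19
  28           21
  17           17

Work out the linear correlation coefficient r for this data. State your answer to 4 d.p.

n = 6, Σu = 139, Σv = 111, Σu² = 3379, Σv² = 2119, Σuv = 2665
nΣuv − ΣuΣv = 15990 − 15429 = 561
nΣu² − (Σu)² = 20274 − 19321 = 953; nΣv² − (Σv)² = 12714 − 12321 = 393
r = 561 / √(953 × 393) = 561 / 611.9877 ≈ 0.9167

0.9167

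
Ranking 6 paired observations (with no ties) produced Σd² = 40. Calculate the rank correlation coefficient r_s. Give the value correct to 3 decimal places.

ρ = 1 − 6Σd² / [n(n²−1)] = 1 − 6×40 / (6×35)
  = 1 − 240/210 = 1 − 1.1429 ≈ -0.143

-0.143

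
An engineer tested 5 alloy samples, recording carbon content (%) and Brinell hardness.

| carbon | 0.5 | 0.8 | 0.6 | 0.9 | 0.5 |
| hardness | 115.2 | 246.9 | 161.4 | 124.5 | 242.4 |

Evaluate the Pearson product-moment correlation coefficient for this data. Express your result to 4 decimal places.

-0.0534

n = 5, Σx = 3.3, Σy = 890.4, Σx² = 2.31, Σy² = 174538.62, Σxy = 585.21
nΣxy − ΣxΣy = 2926.05 − 2938.32 = -12.27
nΣx² − (Σx)² = 11.55 − 10.89 = 0.66; nΣy² − (Σy)² = 872693.1 − 792812.16 = 79880.94
r = -12.27 / √(0.66 × 79880.94) = -12.27 / 229.6115 ≈ -0.0534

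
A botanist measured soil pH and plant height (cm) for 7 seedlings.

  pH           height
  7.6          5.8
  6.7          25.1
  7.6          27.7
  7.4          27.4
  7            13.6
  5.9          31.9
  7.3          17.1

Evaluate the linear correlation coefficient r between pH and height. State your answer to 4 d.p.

n = 7, Σx = 49.5, Σy = 148.6, Σx² = 352.27, Σy² = 3676.68, Σxy = 1033.77
nΣxy − ΣxΣy = 7236.39 − 7355.7 = -119.31
nΣx² − (Σx)² = 2465.89 − 2450.25 = 15.64; nΣy² − (Σy)² = 25736.76 − 22081.96 = 3654.8
r = -119.31 / √(15.64 × 3654.8) = -119.31 / 239.0838 ≈ -0.4990

-0.4990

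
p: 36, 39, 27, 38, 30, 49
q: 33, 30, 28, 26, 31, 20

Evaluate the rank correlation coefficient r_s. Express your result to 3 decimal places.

Rank p: 3, 5, 1, 4, 2, 6
Rank q: 6, 4, 3, 2, 5, 1
d = rank(p) − rank(q): -3, 1, -2, 2, -3, 5; Σd² = 52
ρ = 1 − 6Σd² / [n(n²−1)] = 1 − 6×52 / (6×35) = 1 − 312/210 ≈ -0.486

-0.486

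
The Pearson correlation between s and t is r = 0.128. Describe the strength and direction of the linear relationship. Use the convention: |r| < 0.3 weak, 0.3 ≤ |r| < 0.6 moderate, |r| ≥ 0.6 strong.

r = 0.128 > 0 so the relationship is positive.
|r| = 0.128, which falls in the weak range.

weak positive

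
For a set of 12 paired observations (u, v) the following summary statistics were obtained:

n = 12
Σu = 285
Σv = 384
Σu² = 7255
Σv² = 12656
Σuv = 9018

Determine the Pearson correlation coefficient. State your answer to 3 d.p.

r = (nΣuv − ΣuΣv) / √[(nΣu² − (Σu)²)(nΣv² − (Σv)²)]
Numerator: 12×9018 − 285×384 = -1224
Denominator: √[(87060 − 81225)(151872 − 147456)] = √[5835 × 4416] = 5076.1560
r = -1224 / 5076.1560 ≈ -0.241

-0.241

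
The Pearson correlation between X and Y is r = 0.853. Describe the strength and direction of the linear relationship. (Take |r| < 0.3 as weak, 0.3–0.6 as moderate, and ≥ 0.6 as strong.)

r = 0.853 > 0 so the relationship is positive.
|r| = 0.853, which falls in the strong range.

strong positive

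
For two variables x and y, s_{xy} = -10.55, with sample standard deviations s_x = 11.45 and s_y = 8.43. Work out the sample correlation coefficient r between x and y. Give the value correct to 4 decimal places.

r = Cov(x,y) / (s_x · s_y) = -10.55 / (11.45 × 8.43)
  = -10.55 / 96.5235 ≈ -0.1093

-0.1093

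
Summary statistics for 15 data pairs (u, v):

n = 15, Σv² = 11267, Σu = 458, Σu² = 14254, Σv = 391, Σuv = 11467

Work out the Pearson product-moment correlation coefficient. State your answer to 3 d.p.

-0.876

r = (nΣuv − ΣuΣv) / √[(nΣu² − (Σu)²)(nΣv² − (Σv)²)]
Numerator: 15×11467 − 458×391 = -7073
Denominator: √[(213810 − 209764)(169005 − 152881)] = √[4046 × 16124] = 8076.9861
r = -7073 / 8076.9861 ≈ -0.876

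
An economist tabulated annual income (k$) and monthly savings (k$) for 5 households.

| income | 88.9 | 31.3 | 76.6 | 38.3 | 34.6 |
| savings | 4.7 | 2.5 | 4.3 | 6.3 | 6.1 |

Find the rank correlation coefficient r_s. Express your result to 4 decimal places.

Rank income: 5, 1, 4, 3, 2
Rank savings: 3, 1, 2, 5, 4
d = rank(income) − rank(savings): 2, 0, 2, -2, -2; Σd² = 16
ρ = 1 − 6Σd² / [n(n²−1)] = 1 − 6×16 / (5×24) = 1 − 96/120 ≈ 0.2000

0.2000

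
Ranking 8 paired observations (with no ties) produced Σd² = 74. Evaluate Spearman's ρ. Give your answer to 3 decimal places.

0.119

ρ = 1 − 6Σd² / [n(n²−1)] = 1 − 6×74 / (8×63)
  = 1 − 444/504 = 1 − 0.8810 ≈ 0.119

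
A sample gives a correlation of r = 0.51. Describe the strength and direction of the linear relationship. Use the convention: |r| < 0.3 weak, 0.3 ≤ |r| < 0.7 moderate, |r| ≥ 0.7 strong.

r = 0.51 > 0 so the relationship is positive.
|r| = 0.51, which falls in the moderate range.

moderate positive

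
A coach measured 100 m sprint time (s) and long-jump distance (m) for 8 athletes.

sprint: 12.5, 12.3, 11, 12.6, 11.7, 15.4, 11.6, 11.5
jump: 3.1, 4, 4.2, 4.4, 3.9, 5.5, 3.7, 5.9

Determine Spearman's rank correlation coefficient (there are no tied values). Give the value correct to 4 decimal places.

0.0238

Rank sprint: 6, 5, 1, 7, 4, 8, 3, 2
Rank jump: 1, 4, 5, 6, 3, 7, 2, 8
d = rank(sprint) − rank(jump): 5, 1, -4, 1, 1, 1, 1, -6; Σd² = 82
ρ = 1 − 6Σd² / [n(n²−1)] = 1 − 6×82 / (8×63) = 1 − 492/504 ≈ 0.0238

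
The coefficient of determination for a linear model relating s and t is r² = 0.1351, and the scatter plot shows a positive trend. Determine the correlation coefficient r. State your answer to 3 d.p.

|r| = √0.1351 = 0.368
The association is positive, so r = 0.368.

0.368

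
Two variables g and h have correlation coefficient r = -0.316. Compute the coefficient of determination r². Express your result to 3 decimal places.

r² = (-0.316)² = 0.100

0.100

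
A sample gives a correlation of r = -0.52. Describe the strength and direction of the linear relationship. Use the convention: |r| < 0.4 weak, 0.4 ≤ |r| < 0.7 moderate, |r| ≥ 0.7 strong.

r = -0.52 < 0 so the relationship is negative.
|r| = 0.52, which falls in the moderate range.

moderate negative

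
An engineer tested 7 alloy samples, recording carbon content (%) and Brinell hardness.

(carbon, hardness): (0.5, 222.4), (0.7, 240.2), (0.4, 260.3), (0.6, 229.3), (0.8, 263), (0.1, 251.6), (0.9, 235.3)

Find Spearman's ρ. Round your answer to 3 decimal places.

-0.036

Rank carbon: 3, 5, 2, 4, 6, 1, 7
Rank hardness: 1, 4, 6, 2, 7, 5, 3
d = rank(carbon) − rank(hardness): 2, 1, -4, 2, -1, -4, 4; Σd² = 58
ρ = 1 − 6Σd² / [n(n²−1)] = 1 − 6×58 / (7×48) = 1 − 348/336 ≈ -0.036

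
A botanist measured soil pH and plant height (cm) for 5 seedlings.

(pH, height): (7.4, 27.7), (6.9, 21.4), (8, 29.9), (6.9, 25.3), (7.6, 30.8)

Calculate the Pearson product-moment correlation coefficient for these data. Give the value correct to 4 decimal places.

0.8586

n = 5, Σx = 36.8, Σy = 135.1, Σx² = 271.74, Σy² = 3707.99, Σxy = 1000.49
nΣxy − ΣxΣy = 5002.45 − 4971.68 = 30.77
nΣx² − (Σx)² = 1358.7 − 1354.24 = 4.46; nΣy² − (Σy)² = 18539.95 − 18252.01 = 287.94
r = 30.77 / √(4.46 × 287.94) = 30.77 / 35.8359 ≈ 0.8586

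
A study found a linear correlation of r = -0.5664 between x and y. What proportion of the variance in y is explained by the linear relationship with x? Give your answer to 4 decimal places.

0.3208

r² = (-0.5664)² = 0.3208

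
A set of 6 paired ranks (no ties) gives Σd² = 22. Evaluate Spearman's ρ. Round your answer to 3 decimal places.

ρ = 1 − 6Σd² / [n(n²−1)] = 1 − 6×22 / (6×35)
  = 1 − 132/210 = 1 − 0.6286 ≈ 0.371

0.371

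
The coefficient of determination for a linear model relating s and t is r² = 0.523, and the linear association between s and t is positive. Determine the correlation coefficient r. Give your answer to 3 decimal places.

|r| = √0.523 = 0.723
The association is positive, so r = 0.723.

0.723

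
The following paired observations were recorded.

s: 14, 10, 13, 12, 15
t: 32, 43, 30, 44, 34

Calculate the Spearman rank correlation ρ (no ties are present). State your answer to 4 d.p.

-0.5000

Rank s: 4, 1, 3, 2, 5
Rank t: 2, 4, 1, 5, 3
d = rank(s) − rank(t): 2, -3, 2, -3, 2; Σd² = 30
ρ = 1 − 6Σd² / [n(n²−1)] = 1 − 6×30 / (5×24) = 1 − 180/120 ≈ -0.5000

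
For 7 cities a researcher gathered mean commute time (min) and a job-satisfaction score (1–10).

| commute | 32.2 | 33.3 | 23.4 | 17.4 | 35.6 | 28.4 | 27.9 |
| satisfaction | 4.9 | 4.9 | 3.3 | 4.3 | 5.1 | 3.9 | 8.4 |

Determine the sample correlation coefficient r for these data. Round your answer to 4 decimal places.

n = 7, Σx = 198.2, Σy = 34.8, Σx² = 5848.38, Σy² = 189.18, Σxy = 999.67
nΣxy − ΣxΣy = 6997.69 − 6897.36 = 100.33
nΣx² − (Σx)² = 40938.66 − 39283.24 = 1655.42; nΣy² − (Σy)² = 1324.26 − 1211.04 = 113.22
r = 100.33 / √(1655.42 × 113.22) = 100.33 / 432.9280 ≈ 0.2317

0.2317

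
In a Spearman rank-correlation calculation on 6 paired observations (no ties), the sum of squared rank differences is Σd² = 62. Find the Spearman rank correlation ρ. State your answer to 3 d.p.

ρ = 1 − 6Σd² / [n(n²−1)] = 1 − 6×62 / (6×35)
  = 1 − 372/210 = 1 − 1.7714 ≈ -0.771

-0.771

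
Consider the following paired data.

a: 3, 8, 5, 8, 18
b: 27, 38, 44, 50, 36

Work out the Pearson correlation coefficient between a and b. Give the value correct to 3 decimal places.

n = 5, Σa = 42, Σb = 195, Σa² = 486, Σb² = 7905, Σab = 1653
nΣab − ΣaΣb = 8265 − 8190 = 75
nΣa² − (Σa)² = 2430 − 1764 = 666; nΣb² − (Σb)² = 39525 − 38025 = 1500
r = 75 / √(666 × 1500) = 75 / 999.4999 ≈ 0.075

0.075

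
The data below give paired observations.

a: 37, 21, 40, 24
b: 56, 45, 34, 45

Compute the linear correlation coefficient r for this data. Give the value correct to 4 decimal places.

n = 4, Σa = 122, Σb = 180, Σa² = 3986, Σb² = 8342, Σab = 5457
nΣab − ΣaΣb = 21828 − 21960 = -132
nΣa² − (Σa)² = 15944 − 14884 = 1060; nΣb² − (Σb)² = 33368 − 32400 = 968
r = -132 / √(1060 × 968) = -132 / 1012.9561 ≈ -0.1303

-0.1303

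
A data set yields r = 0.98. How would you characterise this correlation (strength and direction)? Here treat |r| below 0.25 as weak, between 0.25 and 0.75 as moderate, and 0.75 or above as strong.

r = 0.98 > 0 so the relationship is positive.
|r| = 0.98, which falls in the strong range.

strong positive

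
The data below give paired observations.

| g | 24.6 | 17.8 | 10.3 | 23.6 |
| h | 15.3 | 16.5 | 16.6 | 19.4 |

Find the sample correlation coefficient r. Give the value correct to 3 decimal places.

0.164

n = 4, Σg = 76.3, Σh = 67.8, Σg² = 1585.05, Σh² = 1158.26, Σgh = 1298.9
nΣgh − ΣgΣh = 5195.6 − 5173.14 = 22.46
nΣg² − (Σg)² = 6340.2 − 5821.69 = 518.51; nΣh² − (Σh)² = 4633.04 − 4596.84 = 36.2
r = 22.46 / √(518.51 × 36.2) = 22.46 / 137.0039 ≈ 0.164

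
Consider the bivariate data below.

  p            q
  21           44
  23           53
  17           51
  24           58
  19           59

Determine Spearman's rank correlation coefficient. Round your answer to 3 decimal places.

Rank p: 3, 4, 1, 5, 2
Rank q: 1, 3, 2, 4, 5
d = rank(p) − rank(q): 2, 1, -1, 1, -3; Σd² = 16
ρ = 1 − 6Σd² / [n(n²−1)] = 1 − 6×16 / (5×24) = 1 − 96/120 ≈ 0.200

0.200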